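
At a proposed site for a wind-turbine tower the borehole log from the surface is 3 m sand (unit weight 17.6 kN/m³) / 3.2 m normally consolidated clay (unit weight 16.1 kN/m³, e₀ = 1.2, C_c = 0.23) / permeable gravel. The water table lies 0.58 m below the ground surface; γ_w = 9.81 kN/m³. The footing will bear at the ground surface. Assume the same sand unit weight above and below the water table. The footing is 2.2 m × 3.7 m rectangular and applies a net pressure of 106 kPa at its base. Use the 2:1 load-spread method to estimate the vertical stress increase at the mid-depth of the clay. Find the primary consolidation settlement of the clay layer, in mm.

Mid-depth of clay below the ground surface: z = 3 + 3.2/2 = 4.6 m.
Total vertical stress at mid-clay: σ_v = 17.6×3 + 16.1×1.6 = 78.56 kPa.
Pore pressure: u = 9.81×(4.6 − 0.58) = 39.436 kPa.
Initial effective stress: σ'_0 = σ_v − u = 78.56 − 39.436 = 39.124 kPa.
Stress increase at mid-clay by the 2:1 spreading method:
Δσ = qBL/((B+z)(L+z)) = 106×2.2×3.7/((2.2+4.6)(3.7+4.6)) = 15.288 kPa
Final effective stress: σ'_f = σ'_0 + Δσ = 39.124 + 15.288 = 54.412 kPa.
Normally consolidated clay, so the full stress increment lies on the virgin compression line:
S_c = C_c·H/(1+e₀)·log₁₀(σ'_f/σ'_0) = 0.23×3.2/(1+1.2)×log₁₀(54.412/39.124)
    = 0.33455 × 0.14325 = 0.04792 m

S_c ≈ 47.9 mm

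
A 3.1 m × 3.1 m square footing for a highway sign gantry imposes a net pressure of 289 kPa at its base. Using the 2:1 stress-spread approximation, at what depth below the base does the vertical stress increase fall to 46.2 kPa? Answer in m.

z ≈ 4.65 m

2:1 spreading — at depth z the loaded area has grown by z in each plan dimension:
qB²/(B+z)² = Δσ_z ⇒ z = B(√(q/Δσ_z) − 1) = 3.1×(√(289/46.2) − 1) = 4.653 m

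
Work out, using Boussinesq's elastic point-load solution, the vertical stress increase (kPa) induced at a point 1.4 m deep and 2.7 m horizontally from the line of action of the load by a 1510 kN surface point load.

Δσ_z ≈ 7.6 kPa

Boussinesq vertical stress below a point load on an elastic half-space:
Δσ_z = 3P/(2πz²) · [1 + (r/z)²]^(−5/2)
r/z = 2.7/1.4 = 1.9286; [1+(r/z)²]^(−5/2) = 0.020667.
Δσ_z = 3×1510/(2π×1.4²) × 0.020667 = 367.84 × 0.020667 = 7.602 kPa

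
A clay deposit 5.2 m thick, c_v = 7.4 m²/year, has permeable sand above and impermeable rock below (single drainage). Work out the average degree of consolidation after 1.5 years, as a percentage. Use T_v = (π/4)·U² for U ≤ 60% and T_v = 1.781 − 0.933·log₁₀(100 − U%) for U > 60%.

U ≈ 70.6 %

Drainage path length: H_d = H = 5.2 m (single drainage).
T_v = c_v·t/H_d² = 7.4×1.5/5.2² = 0.4105.
T_v = 0.4105 corresponds to the U > 60% branch:
U = 1 − 10^((1.781 − T_v)/0.933)/100 = 0.7056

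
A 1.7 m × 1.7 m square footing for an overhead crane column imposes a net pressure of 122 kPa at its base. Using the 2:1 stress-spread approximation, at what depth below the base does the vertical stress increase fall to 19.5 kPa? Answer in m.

2:1 spreading — at depth z the loaded area has grown by z in each plan dimension:
qB²/(B+z)² = Δσ_z ⇒ z = B(√(q/Δσ_z) − 1) = 1.7×(√(122/19.5) − 1) = 2.552 m

z ≈ 2.55 m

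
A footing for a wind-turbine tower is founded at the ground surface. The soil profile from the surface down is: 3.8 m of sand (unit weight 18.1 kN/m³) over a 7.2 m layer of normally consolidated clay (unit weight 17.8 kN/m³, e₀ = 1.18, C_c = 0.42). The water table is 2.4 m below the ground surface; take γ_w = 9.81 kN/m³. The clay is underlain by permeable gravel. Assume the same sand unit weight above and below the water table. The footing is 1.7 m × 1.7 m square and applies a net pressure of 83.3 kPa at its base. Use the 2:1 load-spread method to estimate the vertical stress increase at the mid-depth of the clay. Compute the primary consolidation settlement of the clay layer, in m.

Mid-depth of clay below the ground surface: z = 3.8 + 7.2/2 = 7.4 m.
Total vertical stress at mid-clay: σ_v = 18.1×3.8 + 17.8×3.6 = 132.86 kPa.
Pore pressure: u = 9.81×(7.4 − 2.4) = 49.05 kPa.
Initial effective stress: σ'_0 = σ_v − u = 132.86 − 49.05 = 83.81 kPa.
Stress increase at mid-clay by the 2:1 spreading method:
Δσ = qBL/((B+z)(L+z)) = 83.3×1.7×1.7/((1.7+7.4)(1.7+7.4)) = 2.9071 kPa
Final effective stress: σ'_f = σ'_0 + Δσ = 83.81 + 2.9071 = 86.717 kPa.
Normally consolidated clay, so the full stress increment lies on the virgin compression line:
S_c = C_c·H/(1+e₀)·log₁₀(σ'_f/σ'_0) = 0.42×7.2/(1+1.18)×log₁₀(86.717/83.81)
    = 1.3872 × 0.014808 = 0.02054 m

S_c ≈ 0.0205 m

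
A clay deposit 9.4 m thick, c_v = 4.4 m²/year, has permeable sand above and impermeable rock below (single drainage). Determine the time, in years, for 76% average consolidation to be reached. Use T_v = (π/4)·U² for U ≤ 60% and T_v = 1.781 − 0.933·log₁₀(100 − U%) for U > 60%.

t ≈ 9.91 years

Drainage path length: H_d = H = 9.4 m (single drainage).
U > 60%: T_v = 1.781 − 0.933·log₁₀(100 − 76) = 0.49326.
t = T_v·H_d²/c_v = 0.49326×9.4²/4.4 = 9.906 years.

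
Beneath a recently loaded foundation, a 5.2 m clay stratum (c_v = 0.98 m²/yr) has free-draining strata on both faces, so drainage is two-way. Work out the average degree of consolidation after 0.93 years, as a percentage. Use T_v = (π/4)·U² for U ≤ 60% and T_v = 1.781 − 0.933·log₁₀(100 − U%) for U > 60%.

U ≈ 41.4 %

Drainage path length: H_d = H/2 = 2.6 m (double drainage).
T_v = c_v·t/H_d² = 0.98×0.93/2.6² = 0.13482.
T_v = 0.13482 corresponds to the U ≤ 60% branch:
U = √(4T_v/π) = 0.4143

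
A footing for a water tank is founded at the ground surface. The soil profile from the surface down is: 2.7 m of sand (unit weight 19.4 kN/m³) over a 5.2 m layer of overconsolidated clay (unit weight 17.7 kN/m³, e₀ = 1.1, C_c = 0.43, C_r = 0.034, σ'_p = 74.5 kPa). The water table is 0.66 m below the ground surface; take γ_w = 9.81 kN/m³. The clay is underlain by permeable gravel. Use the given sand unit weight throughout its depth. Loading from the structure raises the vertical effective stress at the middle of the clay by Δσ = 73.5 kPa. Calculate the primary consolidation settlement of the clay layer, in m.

Mid-depth of clay below the ground surface: z = 2.7 + 5.2/2 = 5.3 m.
Total vertical stress at mid-clay: σ_v = 19.4×2.7 + 17.7×2.6 = 98.4 kPa.
Pore pressure: u = 9.81×(5.3 − 0.66) = 45.518 kPa.
Initial effective stress: σ'_0 = σ_v − u = 98.4 − 45.518 = 52.882 kPa.
Final effective stress: σ'_f = 52.882 + 73.5 = 126.38 kPa.
σ'_f = 126.38 > σ'_p = 74.5 kPa, so the stress path crosses the preconsolidation pressure — recompression up to σ'_p, then virgin compression beyond:
S_c = H/(1+e₀)·[C_r·log₁₀(σ'_p/σ'_0) + C_c·log₁₀(σ'_f/σ'_p)]
    = 5.2/2.1 × [0.034×log₁₀(74.5/52.882) + 0.43×log₁₀(126.38/74.5)]
    = 2.4762 × [0.0050608 + 0.098694] = 0.2569 m

S_c ≈ 0.257 m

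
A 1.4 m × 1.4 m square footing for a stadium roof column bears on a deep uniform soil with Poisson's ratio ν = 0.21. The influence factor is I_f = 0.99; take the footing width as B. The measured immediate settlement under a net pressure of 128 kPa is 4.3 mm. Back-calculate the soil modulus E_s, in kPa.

S_e = q·B·(1−ν²)/E_s · I_f  ⇒  E_s = q·B·(1−ν²)·I_f / S_e.
E_s = 128 × 1.4 × 0.9559 × 0.99 / 0.0043 = 39440 kPa

E_s ≈ 39400 kPa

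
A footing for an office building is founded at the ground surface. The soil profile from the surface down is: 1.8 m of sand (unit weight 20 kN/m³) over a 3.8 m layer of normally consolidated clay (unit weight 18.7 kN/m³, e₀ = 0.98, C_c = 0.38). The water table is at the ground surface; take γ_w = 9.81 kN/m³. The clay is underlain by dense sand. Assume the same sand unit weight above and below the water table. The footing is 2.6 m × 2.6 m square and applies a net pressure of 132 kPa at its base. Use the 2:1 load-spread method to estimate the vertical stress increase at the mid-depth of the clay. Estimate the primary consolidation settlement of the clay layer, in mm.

S_c ≈ 156 mm

Mid-depth of clay below the ground surface: z = 1.8 + 3.8/2 = 3.7 m.
Total vertical stress at mid-clay: σ_v = 20×1.8 + 18.7×1.9 = 71.53 kPa.
Pore pressure: u = 9.81×(3.7 − 0) = 36.297 kPa.
Initial effective stress: σ'_0 = σ_v − u = 71.53 − 36.297 = 35.233 kPa.
Stress increase at mid-clay by the 2:1 spreading method:
Δσ = qBL/((B+z)(L+z)) = 132×2.6×2.6/((2.6+3.7)(2.6+3.7)) = 22.482 kPa
Final effective stress: σ'_f = σ'_0 + Δσ = 35.233 + 22.482 = 57.715 kPa.
Normally consolidated clay, so the full stress increment lies on the virgin compression line:
S_c = C_c·H/(1+e₀)·log₁₀(σ'_f/σ'_0) = 0.38×3.8/(1+0.98)×log₁₀(57.715/35.233)
    = 0.72929 × 0.21434 = 0.1563 m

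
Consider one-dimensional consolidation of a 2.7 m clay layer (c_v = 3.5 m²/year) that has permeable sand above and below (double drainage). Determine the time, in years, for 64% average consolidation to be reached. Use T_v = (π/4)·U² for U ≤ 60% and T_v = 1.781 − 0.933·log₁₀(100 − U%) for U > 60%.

t ≈ 0.171 years

Drainage path length: H_d = H/2 = 1.35 m (double drainage).
U > 60%: T_v = 1.781 − 0.933·log₁₀(100 − 64) = 0.32897.
t = T_v·H_d²/c_v = 0.32897×1.35²/3.5 = 0.1713 years.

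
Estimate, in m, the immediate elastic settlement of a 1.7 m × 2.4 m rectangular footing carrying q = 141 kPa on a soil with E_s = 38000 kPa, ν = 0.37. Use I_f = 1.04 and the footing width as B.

Immediate (elastic) settlement: S_e = q·B·(1−ν²)/E_s · I_f.
S_e = 141 × 1.7 × (1 − 0.37²) / 38000 × 1.04
    = 141 × 1.7 × 0.8631 / 38000 × 1.04
    = 0.005662 m

S_e ≈ 0.00566 m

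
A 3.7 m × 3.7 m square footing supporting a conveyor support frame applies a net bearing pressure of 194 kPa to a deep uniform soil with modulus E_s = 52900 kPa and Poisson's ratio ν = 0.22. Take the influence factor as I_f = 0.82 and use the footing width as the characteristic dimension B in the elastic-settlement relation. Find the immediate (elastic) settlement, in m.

S_e ≈ 0.0106 m

Immediate (elastic) settlement: S_e = q·B·(1−ν²)/E_s · I_f.
S_e = 194 × 3.7 × (1 − 0.22²) / 52900 × 0.82
    = 194 × 3.7 × 0.9516 / 52900 × 0.82
    = 0.01059 m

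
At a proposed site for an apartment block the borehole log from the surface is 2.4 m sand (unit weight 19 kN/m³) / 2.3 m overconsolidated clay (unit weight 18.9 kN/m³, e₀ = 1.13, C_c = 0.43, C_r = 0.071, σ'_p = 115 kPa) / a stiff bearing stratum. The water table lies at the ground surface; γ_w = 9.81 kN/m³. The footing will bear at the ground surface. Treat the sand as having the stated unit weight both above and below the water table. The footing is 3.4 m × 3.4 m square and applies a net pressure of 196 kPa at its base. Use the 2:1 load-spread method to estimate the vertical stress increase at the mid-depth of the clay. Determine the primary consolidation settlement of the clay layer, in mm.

Mid-depth of clay below the ground surface: z = 2.4 + 2.3/2 = 3.55 m.
Total vertical stress at mid-clay: σ_v = 19×2.4 + 18.9×1.15 = 67.335 kPa.
Pore pressure: u = 9.81×(3.55 − 0) = 34.825 kPa.
Initial effective stress: σ'_0 = σ_v − u = 67.335 − 34.825 = 32.51 kPa.
Stress increase at mid-clay by the 2:1 spreading method:
Δσ = qBL/((B+z)(L+z)) = 196×3.4×3.4/((3.4+3.55)(3.4+3.55)) = 46.908 kPa
Final effective stress: σ'_f = 32.51 + 46.908 = 79.418 kPa.
σ'_f = 79.418 ≤ σ'_p = 115 kPa, so the clay remains overconsolidated and only the recompression index applies:
S_c = C_r·H/(1+e₀)·log₁₀(σ'_f/σ'_0) = 0.071×2.3/2.13×log₁₀(79.418/32.51)
    = 0.076666 × 0.3879 = 0.02974 m

S_c ≈ 29.7 mm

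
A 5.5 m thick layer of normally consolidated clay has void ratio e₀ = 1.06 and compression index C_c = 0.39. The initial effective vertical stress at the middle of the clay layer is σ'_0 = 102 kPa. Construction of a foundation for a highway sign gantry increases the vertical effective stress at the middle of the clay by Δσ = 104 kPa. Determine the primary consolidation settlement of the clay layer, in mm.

Final effective stress: σ'_f = σ'_0 + Δσ = 102 + 104 = 206 kPa.
Normally consolidated clay, so the full stress increment lies on the virgin compression line:
S_c = C_c·H/(1+e₀)·log₁₀(σ'_f/σ'_0) = 0.39×5.5/(1+1.06)×log₁₀(206/102)
    = 1.0413 × 0.30527 = 0.3179 m

S_c ≈ 318 mm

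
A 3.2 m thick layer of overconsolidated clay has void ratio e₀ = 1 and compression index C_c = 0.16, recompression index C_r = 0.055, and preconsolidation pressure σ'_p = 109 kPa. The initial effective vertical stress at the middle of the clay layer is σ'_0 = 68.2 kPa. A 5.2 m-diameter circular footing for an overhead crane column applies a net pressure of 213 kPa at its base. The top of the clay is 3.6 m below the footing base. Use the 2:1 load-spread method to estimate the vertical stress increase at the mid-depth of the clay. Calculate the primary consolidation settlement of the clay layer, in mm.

Mid-depth of clay below the footing base: z = 3.6 + 3.2/2 = 5.2 m.
Stress increase at mid-clay by the 2:1 spreading method:
Δσ ≈ qD²/(D+z)² = 213×5.2²/(5.2+5.2)² = 53.25 kPa
Final effective stress: σ'_f = 68.2 + 53.25 = 121.45 kPa.
σ'_f = 121.45 > σ'_p = 109 kPa, so the stress path crosses the preconsolidation pressure — recompression up to σ'_p, then virgin compression beyond:
S_c = H/(1+e₀)·[C_r·log₁₀(σ'_p/σ'_0) + C_c·log₁₀(σ'_f/σ'_p)]
    = 3.2/2 × [0.055×log₁₀(109/68.2) + 0.16×log₁₀(121.45/109)]
    = 1.6 × [0.0112 + 0.0075154] = 0.02994 m

S_c ≈ 29.9 mm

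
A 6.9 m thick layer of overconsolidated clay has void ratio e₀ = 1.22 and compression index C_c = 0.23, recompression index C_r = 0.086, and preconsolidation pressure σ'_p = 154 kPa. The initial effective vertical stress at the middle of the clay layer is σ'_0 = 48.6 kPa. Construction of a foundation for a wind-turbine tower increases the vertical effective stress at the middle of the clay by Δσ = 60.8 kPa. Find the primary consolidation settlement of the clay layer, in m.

Final effective stress: σ'_f = 48.6 + 60.8 = 109.4 kPa.
σ'_f = 109.4 ≤ σ'_p = 154 kPa, so the clay remains overconsolidated and only the recompression index applies:
S_c = C_r·H/(1+e₀)·log₁₀(σ'_f/σ'_0) = 0.086×6.9/2.22×log₁₀(109.4/48.6)
    = 0.2673 × 0.35238 = 0.09419 m

S_c ≈ 0.0942 m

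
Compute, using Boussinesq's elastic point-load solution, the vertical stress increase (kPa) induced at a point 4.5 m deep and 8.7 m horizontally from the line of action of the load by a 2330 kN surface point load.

Boussinesq vertical stress below a point load on an elastic half-space:
Δσ_z = 3P/(2πz²) · [1 + (r/z)²]^(−5/2)
r/z = 8.7/4.5 = 1.9333; [1+(r/z)²]^(−5/2) = 0.020467.
Δσ_z = 3×2330/(2π×4.5²) × 0.020467 = 54.938 × 0.020467 = 1.124 kPa

Δσ_z ≈ 1.12 kPa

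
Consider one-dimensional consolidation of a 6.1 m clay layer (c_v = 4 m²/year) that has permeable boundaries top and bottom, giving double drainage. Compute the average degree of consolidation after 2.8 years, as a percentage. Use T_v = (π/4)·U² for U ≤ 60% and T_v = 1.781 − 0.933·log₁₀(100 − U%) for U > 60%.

Drainage path length: H_d = H/2 = 3.05 m (double drainage).
T_v = c_v·t/H_d² = 4×2.8/3.05² = 1.204.
T_v = 1.204 corresponds to the U > 60% branch:
U = 1 − 10^((1.781 − T_v)/0.933)/100 = 0.9585

U ≈ 95.8 %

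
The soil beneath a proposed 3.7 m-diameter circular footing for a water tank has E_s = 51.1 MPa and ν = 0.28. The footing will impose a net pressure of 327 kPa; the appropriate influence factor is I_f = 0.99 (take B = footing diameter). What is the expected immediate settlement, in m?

Immediate (elastic) settlement: S_e = q·B·(1−ν²)/E_s · I_f.
E_s = 51.1 MPa = 51100 kPa.
S_e = 327 × 3.7 × (1 − 0.28²) / 51100 × 0.99
    = 327 × 3.7 × 0.9216 / 51100 × 0.99
    = 0.0216 m

S_e ≈ 0.0216 m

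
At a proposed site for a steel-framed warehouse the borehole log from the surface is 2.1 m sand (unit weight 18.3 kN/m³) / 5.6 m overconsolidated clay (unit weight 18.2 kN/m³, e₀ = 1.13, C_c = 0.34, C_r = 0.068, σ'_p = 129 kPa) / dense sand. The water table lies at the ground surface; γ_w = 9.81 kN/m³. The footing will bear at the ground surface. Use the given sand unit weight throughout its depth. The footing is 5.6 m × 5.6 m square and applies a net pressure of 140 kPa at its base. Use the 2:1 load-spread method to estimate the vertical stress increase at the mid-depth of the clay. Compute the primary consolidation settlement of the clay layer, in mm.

Mid-depth of clay below the ground surface: z = 2.1 + 5.6/2 = 4.9 m.
Total vertical stress at mid-clay: σ_v = 18.3×2.1 + 18.2×2.8 = 89.39 kPa.
Pore pressure: u = 9.81×(4.9 − 0) = 48.069 kPa.
Initial effective stress: σ'_0 = σ_v − u = 89.39 − 48.069 = 41.321 kPa.
Stress increase at mid-clay by the 2:1 spreading method:
Δσ = qBL/((B+z)(L+z)) = 140×5.6×5.6/((5.6+4.9)(5.6+4.9)) = 39.822 kPa
Final effective stress: σ'_f = 41.321 + 39.822 = 81.143 kPa.
σ'_f = 81.143 ≤ σ'_p = 129 kPa, so the clay remains overconsolidated and only the recompression index applies:
S_c = C_r·H/(1+e₀)·log₁₀(σ'_f/σ'_0) = 0.068×5.6/2.13×log₁₀(81.143/41.321)
    = 0.17878 × 0.29308 = 0.0524 m

S_c ≈ 52.4 mm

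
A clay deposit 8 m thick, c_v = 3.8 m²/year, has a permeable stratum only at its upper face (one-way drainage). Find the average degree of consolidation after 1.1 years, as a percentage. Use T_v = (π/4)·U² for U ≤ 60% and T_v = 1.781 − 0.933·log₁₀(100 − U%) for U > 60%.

U ≈ 28.8 %

Drainage path length: H_d = H = 8 m (single drainage).
T_v = c_v·t/H_d² = 3.8×1.1/8² = 0.065312.
T_v = 0.065312 corresponds to the U ≤ 60% branch:
U = √(4T_v/π) = 0.2884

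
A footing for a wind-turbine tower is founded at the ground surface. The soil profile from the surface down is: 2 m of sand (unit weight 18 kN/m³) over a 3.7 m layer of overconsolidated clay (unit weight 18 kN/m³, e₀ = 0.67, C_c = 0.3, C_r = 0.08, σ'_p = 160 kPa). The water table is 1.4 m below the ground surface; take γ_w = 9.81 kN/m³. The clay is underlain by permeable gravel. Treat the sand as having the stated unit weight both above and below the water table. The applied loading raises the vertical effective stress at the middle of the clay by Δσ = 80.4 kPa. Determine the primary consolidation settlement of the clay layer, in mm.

Mid-depth of clay below the ground surface: z = 2 + 3.7/2 = 3.85 m.
Total vertical stress at mid-clay: σ_v = 18×2 + 18×1.85 = 69.3 kPa.
Pore pressure: u = 9.81×(3.85 − 1.4) = 24.035 kPa.
Initial effective stress: σ'_0 = σ_v − u = 69.3 − 24.035 = 45.265 kPa.
Final effective stress: σ'_f = 45.265 + 80.4 = 125.67 kPa.
σ'_f = 125.67 ≤ σ'_p = 160 kPa, so the clay remains overconsolidated and only the recompression index applies:
S_c = C_r·H/(1+e₀)·log₁₀(σ'_f/σ'_0) = 0.08×3.7/1.67×log₁₀(125.67/45.265)
    = 0.17725 × 0.44347 = 0.0786 m

S_c ≈ 78.6 mm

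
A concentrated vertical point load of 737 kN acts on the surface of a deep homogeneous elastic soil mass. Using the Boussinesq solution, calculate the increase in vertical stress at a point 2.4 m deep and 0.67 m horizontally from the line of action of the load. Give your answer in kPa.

Δσ_z ≈ 50.6 kPa

Boussinesq vertical stress below a point load on an elastic half-space:
Δσ_z = 3P/(2πz²) · [1 + (r/z)²]^(−5/2)
r/z = 0.67/2.4 = 0.27917; [1+(r/z)²]^(−5/2) = 0.82893.
Δσ_z = 3×737/(2π×2.4²) × 0.82893 = 61.092 × 0.82893 = 50.64 kPa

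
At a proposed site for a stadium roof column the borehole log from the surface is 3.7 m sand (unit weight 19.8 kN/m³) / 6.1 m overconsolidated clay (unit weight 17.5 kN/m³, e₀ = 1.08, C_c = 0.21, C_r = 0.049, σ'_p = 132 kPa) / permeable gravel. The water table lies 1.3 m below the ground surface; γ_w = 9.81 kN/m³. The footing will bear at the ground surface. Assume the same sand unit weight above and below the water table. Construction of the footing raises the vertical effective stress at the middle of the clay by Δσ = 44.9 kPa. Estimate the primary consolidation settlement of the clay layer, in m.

Mid-depth of clay below the ground surface: z = 3.7 + 6.1/2 = 6.75 m.
Total vertical stress at mid-clay: σ_v = 19.8×3.7 + 17.5×3.05 = 126.64 kPa.
Pore pressure: u = 9.81×(6.75 − 1.3) = 53.465 kPa.
Initial effective stress: σ'_0 = σ_v − u = 126.64 − 53.465 = 73.175 kPa.
Final effective stress: σ'_f = 73.175 + 44.9 = 118.07 kPa.
σ'_f = 118.07 ≤ σ'_p = 132 kPa, so the clay remains overconsolidated and only the recompression index applies:
S_c = C_r·H/(1+e₀)·log₁₀(σ'_f/σ'_0) = 0.049×6.1/2.08×log₁₀(118.07/73.175)
    = 0.1437 × 0.20778 = 0.02986 m

S_c ≈ 0.0299 m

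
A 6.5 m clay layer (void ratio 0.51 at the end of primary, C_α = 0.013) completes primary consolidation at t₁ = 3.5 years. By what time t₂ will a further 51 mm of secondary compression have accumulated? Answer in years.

S_s = C_α·H/(1+e_p)·log₁₀(t₂/t₁) ⇒ log₁₀(t₂/t₁) = S_s·(1+e_p)/(C_α·H).
log₁₀(t₂/t₁) = 0.051 × (1+0.51) / (0.013×6.5) = 0.9114
t₂ = t₁ × 10^0.9114 = 3.5 × 8.154 = 28.54 years

t₂ ≈ 28.5 years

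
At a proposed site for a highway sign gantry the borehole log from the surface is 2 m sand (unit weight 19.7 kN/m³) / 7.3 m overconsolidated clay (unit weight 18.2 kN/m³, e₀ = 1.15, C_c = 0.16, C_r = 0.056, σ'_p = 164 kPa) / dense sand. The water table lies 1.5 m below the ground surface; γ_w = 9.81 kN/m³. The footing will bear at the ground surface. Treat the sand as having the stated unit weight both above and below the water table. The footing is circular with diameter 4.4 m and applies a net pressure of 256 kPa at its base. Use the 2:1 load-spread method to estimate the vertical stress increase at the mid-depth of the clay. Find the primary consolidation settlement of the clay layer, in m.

S_c ≈ 0.0464 m

Mid-depth of clay below the ground surface: z = 2 + 7.3/2 = 5.65 m.
Total vertical stress at mid-clay: σ_v = 19.7×2 + 18.2×3.65 = 105.83 kPa.
Pore pressure: u = 9.81×(5.65 − 1.5) = 40.712 kPa.
Initial effective stress: σ'_0 = σ_v − u = 105.83 − 40.712 = 65.118 kPa.
Stress increase at mid-clay by the 2:1 spreading method:
Δσ ≈ qD²/(D+z)² = 256×4.4²/(4.4+5.65)² = 49.07 kPa
Final effective stress: σ'_f = 65.118 + 49.07 = 114.19 kPa.
σ'_f = 114.19 ≤ σ'_p = 164 kPa, so the clay remains overconsolidated and only the recompression index applies:
S_c = C_r·H/(1+e₀)·log₁₀(σ'_f/σ'_0) = 0.056×7.3/2.15×log₁₀(114.19/65.118)
    = 0.19014 × 0.24393 = 0.04638 m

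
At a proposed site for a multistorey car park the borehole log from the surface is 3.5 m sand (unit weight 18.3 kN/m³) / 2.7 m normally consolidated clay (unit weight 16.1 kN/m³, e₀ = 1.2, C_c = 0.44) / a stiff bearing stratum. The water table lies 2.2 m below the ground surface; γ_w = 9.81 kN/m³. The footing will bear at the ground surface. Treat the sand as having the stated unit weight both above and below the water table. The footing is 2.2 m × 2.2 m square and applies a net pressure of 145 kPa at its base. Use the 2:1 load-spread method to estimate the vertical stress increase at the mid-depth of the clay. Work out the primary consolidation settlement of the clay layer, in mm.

Mid-depth of clay below the ground surface: z = 3.5 + 2.7/2 = 4.85 m.
Total vertical stress at mid-clay: σ_v = 18.3×3.5 + 16.1×1.35 = 85.785 kPa.
Pore pressure: u = 9.81×(4.85 − 2.2) = 25.997 kPa.
Initial effective stress: σ'_0 = σ_v − u = 85.785 − 25.997 = 59.788 kPa.
Stress increase at mid-clay by the 2:1 spreading method:
Δσ = qBL/((B+z)(L+z)) = 145×2.2×2.2/((2.2+4.85)(2.2+4.85)) = 14.12 kPa
Final effective stress: σ'_f = σ'_0 + Δσ = 59.788 + 14.12 = 73.908 kPa.
Normally consolidated clay, so the full stress increment lies on the virgin compression line:
S_c = C_c·H/(1+e₀)·log₁₀(σ'_f/σ'_0) = 0.44×2.7/(1+1.2)×log₁₀(73.908/59.788)
    = 0.54 × 0.092077 = 0.04972 m

S_c ≈ 49.7 mm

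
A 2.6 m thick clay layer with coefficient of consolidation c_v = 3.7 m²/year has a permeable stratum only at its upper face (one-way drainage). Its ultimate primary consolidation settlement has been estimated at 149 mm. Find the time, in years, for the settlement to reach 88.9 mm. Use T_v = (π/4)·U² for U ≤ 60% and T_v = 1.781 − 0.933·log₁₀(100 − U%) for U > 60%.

t ≈ 0.511 years

Drainage path length: H_d = H = 2.6 m (single drainage).
U = S(t)/S_ult = 88.9/149 = 0.5966.
U ≤ 60%: T_v = (π/4)·U² = (π/4)×0.59664² = 0.27959.
t = T_v·H_d²/c_v = 0.27959×2.6²/3.7 = 0.5108 years.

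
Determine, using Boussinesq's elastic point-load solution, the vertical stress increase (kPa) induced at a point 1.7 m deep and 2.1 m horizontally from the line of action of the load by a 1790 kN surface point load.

Δσ_z ≈ 29.2 kPa

Boussinesq vertical stress below a point load on an elastic half-space:
Δσ_z = 3P/(2πz²) · [1 + (r/z)²]^(−5/2)
r/z = 2.1/1.7 = 1.2353; [1+(r/z)²]^(−5/2) = 0.098614.
Δσ_z = 3×1790/(2π×1.7²) × 0.098614 = 295.73 × 0.098614 = 29.16 kPa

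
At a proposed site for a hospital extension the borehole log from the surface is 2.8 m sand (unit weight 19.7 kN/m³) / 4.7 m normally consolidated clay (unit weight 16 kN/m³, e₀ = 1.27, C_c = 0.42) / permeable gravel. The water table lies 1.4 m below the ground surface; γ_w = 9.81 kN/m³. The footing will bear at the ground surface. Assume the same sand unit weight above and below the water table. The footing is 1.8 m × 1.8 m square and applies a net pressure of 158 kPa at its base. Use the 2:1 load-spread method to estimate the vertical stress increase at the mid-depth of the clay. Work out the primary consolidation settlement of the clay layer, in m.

Mid-depth of clay below the ground surface: z = 2.8 + 4.7/2 = 5.15 m.
Total vertical stress at mid-clay: σ_v = 19.7×2.8 + 16×2.35 = 92.76 kPa.
Pore pressure: u = 9.81×(5.15 − 1.4) = 36.788 kPa.
Initial effective stress: σ'_0 = σ_v − u = 92.76 − 36.788 = 55.972 kPa.
Stress increase at mid-clay by the 2:1 spreading method:
Δσ = qBL/((B+z)(L+z)) = 158×1.8×1.8/((1.8+5.15)(1.8+5.15)) = 10.598 kPa
Final effective stress: σ'_f = σ'_0 + Δσ = 55.972 + 10.598 = 66.57 kPa.
Normally consolidated clay, so the full stress increment lies on the virgin compression line:
S_c = C_c·H/(1+e₀)·log₁₀(σ'_f/σ'_0) = 0.42×4.7/(1+1.27)×log₁₀(66.57/55.972)
    = 0.8696 × 0.075308 = 0.06549 m

S_c ≈ 0.0655 m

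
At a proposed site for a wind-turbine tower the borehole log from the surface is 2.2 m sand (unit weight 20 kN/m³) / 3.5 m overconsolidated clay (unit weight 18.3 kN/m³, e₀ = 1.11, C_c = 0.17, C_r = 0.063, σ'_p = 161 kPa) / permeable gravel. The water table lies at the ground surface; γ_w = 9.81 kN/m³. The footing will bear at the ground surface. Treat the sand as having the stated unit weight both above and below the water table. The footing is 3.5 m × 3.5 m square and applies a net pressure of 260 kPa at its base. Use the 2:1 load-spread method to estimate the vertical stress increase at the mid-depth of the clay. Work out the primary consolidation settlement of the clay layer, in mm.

Mid-depth of clay below the ground surface: z = 2.2 + 3.5/2 = 3.95 m.
Total vertical stress at mid-clay: σ_v = 20×2.2 + 18.3×1.75 = 76.025 kPa.
Pore pressure: u = 9.81×(3.95 − 0) = 38.75 kPa.
Initial effective stress: σ'_0 = σ_v − u = 76.025 − 38.75 = 37.275 kPa.
Stress increase at mid-clay by the 2:1 spreading method:
Δσ = qBL/((B+z)(L+z)) = 260×3.5×3.5/((3.5+3.95)(3.5+3.95)) = 57.385 kPa
Final effective stress: σ'_f = 37.275 + 57.385 = 94.66 kPa.
σ'_f = 94.66 ≤ σ'_p = 161 kPa, so the clay remains overconsolidated and only the recompression index applies:
S_c = C_r·H/(1+e₀)·log₁₀(σ'_f/σ'_0) = 0.063×3.5/2.11×log₁₀(94.66/37.275)
    = 0.1045 × 0.40475 = 0.0423 m

S_c ≈ 42.3 mm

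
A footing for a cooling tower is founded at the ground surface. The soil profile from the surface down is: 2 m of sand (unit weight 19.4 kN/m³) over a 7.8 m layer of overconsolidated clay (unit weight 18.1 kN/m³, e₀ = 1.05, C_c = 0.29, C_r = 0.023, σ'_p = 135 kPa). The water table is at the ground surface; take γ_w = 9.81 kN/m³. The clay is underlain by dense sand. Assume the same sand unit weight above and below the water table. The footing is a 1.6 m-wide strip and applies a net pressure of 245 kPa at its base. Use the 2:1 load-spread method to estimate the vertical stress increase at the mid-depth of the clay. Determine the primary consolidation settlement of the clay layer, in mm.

Mid-depth of clay below the ground surface: z = 2 + 7.8/2 = 5.9 m.
Total vertical stress at mid-clay: σ_v = 19.4×2 + 18.1×3.9 = 109.39 kPa.
Pore pressure: u = 9.81×(5.9 − 0) = 57.879 kPa.
Initial effective stress: σ'_0 = σ_v − u = 109.39 − 57.879 = 51.511 kPa.
Stress increase at mid-clay by the 2:1 spreading method:
Δσ = qB/(B+z) = 245×1.6/(1.6+5.9) = 52.267 kPa
Final effective stress: σ'_f = 51.511 + 52.267 = 103.78 kPa.
σ'_f = 103.78 ≤ σ'_p = 135 kPa, so the clay remains overconsolidated and only the recompression index applies:
S_c = C_r·H/(1+e₀)·log₁₀(σ'_f/σ'_0) = 0.023×7.8/2.05×log₁₀(103.78/51.511)
    = 0.087513 × 0.30421 = 0.02662 m

S_c ≈ 26.6 mm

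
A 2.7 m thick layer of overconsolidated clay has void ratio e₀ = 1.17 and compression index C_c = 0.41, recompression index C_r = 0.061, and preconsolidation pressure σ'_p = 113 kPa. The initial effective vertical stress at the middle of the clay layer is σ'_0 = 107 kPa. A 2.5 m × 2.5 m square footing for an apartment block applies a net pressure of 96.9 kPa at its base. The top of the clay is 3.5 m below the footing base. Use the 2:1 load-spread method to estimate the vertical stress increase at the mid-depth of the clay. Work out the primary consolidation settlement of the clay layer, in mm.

S_c ≈ 11.8 mm

Mid-depth of clay below the footing base: z = 3.5 + 2.7/2 = 4.85 m.
Stress increase at mid-clay by the 2:1 spreading method:
Δσ = qBL/((B+z)(L+z)) = 96.9×2.5×2.5/((2.5+4.85)(2.5+4.85)) = 11.211 kPa
Final effective stress: σ'_f = 107 + 11.211 = 118.21 kPa.
σ'_f = 118.21 > σ'_p = 113 kPa, so the stress path crosses the preconsolidation pressure — recompression up to σ'_p, then virgin compression beyond:
S_c = H/(1+e₀)·[C_r·log₁₀(σ'_p/σ'_0) + C_c·log₁₀(σ'_f/σ'_p)]
    = 2.7/2.17 × [0.061×log₁₀(113/107) + 0.41×log₁₀(118.21/113)]
    = 1.2442 × [0.0014454 + 0.0080261] = 0.01178 m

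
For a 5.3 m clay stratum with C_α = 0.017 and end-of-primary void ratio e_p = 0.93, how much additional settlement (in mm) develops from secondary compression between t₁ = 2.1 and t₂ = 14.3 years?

Secondary compression: S_s = C_α·H/(1+e_p)·log₁₀(t₂/t₁)
S_s = 0.017×5.3/(1+0.93)×log₁₀(14.3/2.1)
    = 0.04668 × 0.8331 = 0.03889 m

S_s ≈ 38.9 mm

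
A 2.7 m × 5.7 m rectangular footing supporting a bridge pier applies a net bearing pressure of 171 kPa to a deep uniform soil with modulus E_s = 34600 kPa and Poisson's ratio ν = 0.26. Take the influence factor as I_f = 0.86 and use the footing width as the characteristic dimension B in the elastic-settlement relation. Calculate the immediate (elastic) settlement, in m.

S_e ≈ 0.0107 m

Immediate (elastic) settlement: S_e = q·B·(1−ν²)/E_s · I_f.
S_e = 171 × 2.7 × (1 − 0.26²) / 34600 × 0.86
    = 171 × 2.7 × 0.9324 / 34600 × 0.86
    = 0.0107 m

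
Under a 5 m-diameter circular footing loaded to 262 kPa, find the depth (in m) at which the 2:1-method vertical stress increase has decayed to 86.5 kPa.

z ≈ 3.7 m

2:1 spreading — at depth z the loaded area has grown by z in each plan dimension:
qD²/(D+z)² = Δσ_z ⇒ z = D(√(q/Δσ_z) − 1) = 5×(√(262/86.5) − 1) = 3.702 m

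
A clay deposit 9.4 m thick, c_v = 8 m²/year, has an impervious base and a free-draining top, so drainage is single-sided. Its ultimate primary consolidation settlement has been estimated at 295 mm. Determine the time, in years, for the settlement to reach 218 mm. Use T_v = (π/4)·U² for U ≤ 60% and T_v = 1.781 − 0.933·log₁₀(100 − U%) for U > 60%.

Drainage path length: H_d = H = 9.4 m (single drainage).
U = S(t)/S_ult = 218/295 = 0.739.
U > 60%: T_v = 1.781 − 0.933·log₁₀(100 − 73.898) = 0.45925.
t = T_v·H_d²/c_v = 0.45925×9.4²/8 = 5.072 years.

t ≈ 5.07 years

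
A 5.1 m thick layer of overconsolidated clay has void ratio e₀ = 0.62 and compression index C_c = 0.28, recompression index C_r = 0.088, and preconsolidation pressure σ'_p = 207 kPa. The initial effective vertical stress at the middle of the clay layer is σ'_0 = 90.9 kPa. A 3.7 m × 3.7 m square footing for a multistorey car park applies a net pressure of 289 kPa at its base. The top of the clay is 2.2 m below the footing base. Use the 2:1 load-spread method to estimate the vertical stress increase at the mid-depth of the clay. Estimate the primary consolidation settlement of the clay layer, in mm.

S_c ≈ 57.3 mm

Mid-depth of clay below the footing base: z = 2.2 + 5.1/2 = 4.75 m.
Stress increase at mid-clay by the 2:1 spreading method:
Δσ = qBL/((B+z)(L+z)) = 289×3.7×3.7/((3.7+4.75)(3.7+4.75)) = 55.41 kPa
Final effective stress: σ'_f = 90.9 + 55.41 = 146.31 kPa.
σ'_f = 146.31 ≤ σ'_p = 207 kPa, so the clay remains overconsolidated and only the recompression index applies:
S_c = C_r·H/(1+e₀)·log₁₀(σ'_f/σ'_0) = 0.088×5.1/1.62×log₁₀(146.31/90.9)
    = 0.27703 × 0.20671 = 0.05727 m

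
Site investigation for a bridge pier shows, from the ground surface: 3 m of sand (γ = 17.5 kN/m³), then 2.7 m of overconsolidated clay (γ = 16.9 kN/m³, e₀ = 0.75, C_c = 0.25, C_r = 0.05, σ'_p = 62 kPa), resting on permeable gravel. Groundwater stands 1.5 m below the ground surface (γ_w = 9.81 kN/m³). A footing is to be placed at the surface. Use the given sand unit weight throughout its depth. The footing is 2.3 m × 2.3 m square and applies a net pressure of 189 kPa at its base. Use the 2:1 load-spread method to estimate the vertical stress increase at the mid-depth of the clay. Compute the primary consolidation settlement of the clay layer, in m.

Mid-depth of clay below the ground surface: z = 3 + 2.7/2 = 4.35 m.
Total vertical stress at mid-clay: σ_v = 17.5×3 + 16.9×1.35 = 75.315 kPa.
Pore pressure: u = 9.81×(4.35 − 1.5) = 27.959 kPa.
Initial effective stress: σ'_0 = σ_v − u = 75.315 − 27.959 = 47.356 kPa.
Stress increase at mid-clay by the 2:1 spreading method:
Δσ = qBL/((B+z)(L+z)) = 189×2.3×2.3/((2.3+4.35)(2.3+4.35)) = 22.609 kPa
Final effective stress: σ'_f = 47.356 + 22.609 = 69.965 kPa.
σ'_f = 69.965 > σ'_p = 62 kPa, so the stress path crosses the preconsolidation pressure — recompression up to σ'_p, then virgin compression beyond:
S_c = H/(1+e₀)·[C_r·log₁₀(σ'_p/σ'_0) + C_c·log₁₀(σ'_f/σ'_p)]
    = 2.7/1.75 × [0.05×log₁₀(62/47.356) + 0.25×log₁₀(69.965/62)]
    = 1.5429 × [0.0058508 + 0.013122] = 0.02927 m

S_c ≈ 0.0293 m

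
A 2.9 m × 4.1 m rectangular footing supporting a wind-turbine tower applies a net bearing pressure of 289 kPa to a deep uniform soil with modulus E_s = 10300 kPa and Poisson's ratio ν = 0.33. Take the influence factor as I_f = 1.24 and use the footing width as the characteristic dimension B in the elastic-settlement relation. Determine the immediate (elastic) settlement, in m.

Immediate (elastic) settlement: S_e = q·B·(1−ν²)/E_s · I_f.
S_e = 289 × 2.9 × (1 − 0.33²) / 10300 × 1.24
    = 289 × 2.9 × 0.8911 / 10300 × 1.24
    = 0.08991 m

S_e ≈ 0.0899 m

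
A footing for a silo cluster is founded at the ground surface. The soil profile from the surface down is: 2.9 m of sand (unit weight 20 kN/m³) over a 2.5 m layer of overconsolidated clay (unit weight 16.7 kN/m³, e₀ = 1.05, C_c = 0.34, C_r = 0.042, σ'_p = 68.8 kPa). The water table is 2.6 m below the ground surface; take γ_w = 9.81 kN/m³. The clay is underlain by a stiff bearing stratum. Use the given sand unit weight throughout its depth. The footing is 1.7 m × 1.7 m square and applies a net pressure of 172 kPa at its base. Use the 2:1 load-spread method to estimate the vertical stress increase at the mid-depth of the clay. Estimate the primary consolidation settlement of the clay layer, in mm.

S_c ≈ 24.8 mm

Mid-depth of clay below the ground surface: z = 2.9 + 2.5/2 = 4.15 m.
Total vertical stress at mid-clay: σ_v = 20×2.9 + 16.7×1.25 = 78.875 kPa.
Pore pressure: u = 9.81×(4.15 − 2.6) = 15.206 kPa.
Initial effective stress: σ'_0 = σ_v − u = 78.875 − 15.206 = 63.669 kPa.
Stress increase at mid-clay by the 2:1 spreading method:
Δσ = qBL/((B+z)(L+z)) = 172×1.7×1.7/((1.7+4.15)(1.7+4.15)) = 14.525 kPa
Final effective stress: σ'_f = 63.669 + 14.525 = 78.194 kPa.
σ'_f = 78.194 > σ'_p = 68.8 kPa, so the stress path crosses the preconsolidation pressure — recompression up to σ'_p, then virgin compression beyond:
S_c = H/(1+e₀)·[C_r·log₁₀(σ'_p/σ'_0) + C_c·log₁₀(σ'_f/σ'_p)]
    = 2.5/2.05 × [0.042×log₁₀(68.8/63.669) + 0.34×log₁₀(78.194/68.8)]
    = 1.2195 × [0.0014137 + 0.018899] = 0.02477 m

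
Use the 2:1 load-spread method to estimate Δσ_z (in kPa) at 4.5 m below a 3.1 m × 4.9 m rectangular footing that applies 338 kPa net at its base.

Δσ_z ≈ 71.9 kPa

By the 2:1 method the load spreads at 1 horizontal : 2 vertical, so at depth z the loaded area has grown by z in each plan dimension:
Δσ = qBL/((B+z)(L+z)) = 338×3.1×4.9/((3.1+4.5)(4.9+4.5)) = 71.868 kPa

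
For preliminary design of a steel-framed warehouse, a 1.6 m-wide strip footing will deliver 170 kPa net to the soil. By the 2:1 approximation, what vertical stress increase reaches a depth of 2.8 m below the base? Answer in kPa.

By the 2:1 method the load spreads at 1 horizontal : 2 vertical, so at depth z the loaded area has grown by z in each plan dimension:
Δσ = qB/(B+z) = 170×1.6/(1.6+2.8) = 61.818 kPa

Δσ_z ≈ 61.8 kPa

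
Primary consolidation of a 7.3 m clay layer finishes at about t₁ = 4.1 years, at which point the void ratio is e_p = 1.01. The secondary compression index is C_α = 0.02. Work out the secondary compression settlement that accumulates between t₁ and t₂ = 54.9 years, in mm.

Secondary compression: S_s = C_α·H/(1+e_p)·log₁₀(t₂/t₁)
S_s = 0.02×7.3/(1+1.01)×log₁₀(54.9/4.1)
    = 0.07264 × 1.127 = 0.08185 m

S_s ≈ 81.8 mm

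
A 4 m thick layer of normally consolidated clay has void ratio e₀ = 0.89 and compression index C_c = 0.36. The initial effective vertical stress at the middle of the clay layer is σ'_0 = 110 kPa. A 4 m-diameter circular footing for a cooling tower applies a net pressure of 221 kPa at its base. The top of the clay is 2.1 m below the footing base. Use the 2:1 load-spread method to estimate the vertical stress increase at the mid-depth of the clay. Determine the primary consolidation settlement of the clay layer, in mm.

S_c ≈ 132 mm

Mid-depth of clay below the footing base: z = 2.1 + 4/2 = 4.1 m.
Stress increase at mid-clay by the 2:1 spreading method:
Δσ ≈ qD²/(D+z)² = 221×4²/(4+4.1)² = 53.894 kPa
Final effective stress: σ'_f = σ'_0 + Δσ = 110 + 53.894 = 163.89 kPa.
Normally consolidated clay, so the full stress increment lies on the virgin compression line:
S_c = C_c·H/(1+e₀)·log₁₀(σ'_f/σ'_0) = 0.36×4/(1+0.89)×log₁₀(163.89/110)
    = 0.7619 × 0.17316 = 0.1319 m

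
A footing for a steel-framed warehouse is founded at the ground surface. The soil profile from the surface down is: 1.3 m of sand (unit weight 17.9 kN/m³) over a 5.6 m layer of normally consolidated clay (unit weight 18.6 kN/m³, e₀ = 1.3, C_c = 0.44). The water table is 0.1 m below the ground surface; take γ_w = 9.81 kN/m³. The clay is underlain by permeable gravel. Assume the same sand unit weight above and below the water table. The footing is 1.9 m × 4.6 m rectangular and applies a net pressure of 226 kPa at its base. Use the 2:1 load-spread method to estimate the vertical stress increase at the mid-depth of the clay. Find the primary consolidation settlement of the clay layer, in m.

Mid-depth of clay below the ground surface: z = 1.3 + 5.6/2 = 4.1 m.
Total vertical stress at mid-clay: σ_v = 17.9×1.3 + 18.6×2.8 = 75.35 kPa.
Pore pressure: u = 9.81×(4.1 − 0.1) = 39.24 kPa.
Initial effective stress: σ'_0 = σ_v − u = 75.35 − 39.24 = 36.11 kPa.
Stress increase at mid-clay by the 2:1 spreading method:
Δσ = qBL/((B+z)(L+z)) = 226×1.9×4.6/((1.9+4.1)(4.6+4.1)) = 37.84 kPa
Final effective stress: σ'_f = σ'_0 + Δσ = 36.11 + 37.84 = 73.95 kPa.
Normally consolidated clay, so the full stress increment lies on the virgin compression line:
S_c = C_c·H/(1+e₀)·log₁₀(σ'_f/σ'_0) = 0.44×5.6/(1+1.3)×log₁₀(73.95/36.11)
    = 1.0713 × 0.31131 = 0.3335 m

S_c ≈ 0.334 m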